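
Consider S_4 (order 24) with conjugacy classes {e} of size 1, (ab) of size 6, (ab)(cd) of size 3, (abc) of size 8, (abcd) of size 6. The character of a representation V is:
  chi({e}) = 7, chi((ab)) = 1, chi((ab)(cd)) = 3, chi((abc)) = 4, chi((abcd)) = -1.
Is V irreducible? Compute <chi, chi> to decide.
Not irreducible (reducible): <chi, chi> = 9 > 1.

Proof sketch: <chi, chi> = (1/|G|) sum_C |C| * |chi(C)|^2 = (1/24)[1*|7|^2 + 6*|1|^2 + 3*|3|^2 + 8*|4|^2 + 6*|-1|^2]
  = (1/24)[(49) + (6) + (27) + (128) + (6)] = 216/24 = 9.
A character is irreducible iff <chi, chi> = 1, so this representation is reducible.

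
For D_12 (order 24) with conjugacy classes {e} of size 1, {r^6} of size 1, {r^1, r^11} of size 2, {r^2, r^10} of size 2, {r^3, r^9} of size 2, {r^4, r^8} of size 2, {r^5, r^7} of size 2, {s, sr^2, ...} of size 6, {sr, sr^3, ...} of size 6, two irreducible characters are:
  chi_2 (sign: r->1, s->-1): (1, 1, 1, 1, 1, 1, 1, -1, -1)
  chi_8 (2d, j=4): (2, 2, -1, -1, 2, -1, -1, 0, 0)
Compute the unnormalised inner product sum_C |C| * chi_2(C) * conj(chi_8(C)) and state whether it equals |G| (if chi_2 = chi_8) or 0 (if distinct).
Sum = 0; so <chi_2, chi_8> = 0 (distinct irreducibles are orthogonal).

Why: Compute term by term over conjugacy classes (|C| * chi_2(C) * conj(chi_8(C))):
  1*(1)*conj(2) + 1*(1)*conj(2) + 2*(1)*conj(-1) + 2*(1)*conj(-1) + 2*(1)*conj(2) + 2*(1)*conj(-1) + 2*(1)*conj(-1) + 6*(-1)*conj(0) + 6*(-1)*conj(0)
  = (2) + (2) + (-2) + (-2) + (4) + (-2) + (-2) + (0) + (0)
  = 0.
Dividing by |G| = 24 gives 0/24 = 0, matching the row-orthogonality relation <chi_2, chi_8> = [chi_2 = chi_8].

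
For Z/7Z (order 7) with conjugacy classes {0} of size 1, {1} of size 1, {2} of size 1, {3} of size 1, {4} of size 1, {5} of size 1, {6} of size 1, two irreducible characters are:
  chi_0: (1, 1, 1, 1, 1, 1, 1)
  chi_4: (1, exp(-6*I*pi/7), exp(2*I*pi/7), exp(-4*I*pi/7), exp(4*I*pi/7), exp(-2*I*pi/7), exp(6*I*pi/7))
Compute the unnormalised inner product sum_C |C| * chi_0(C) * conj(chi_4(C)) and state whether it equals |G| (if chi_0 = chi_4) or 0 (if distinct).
Sum = 0; so <chi_0, chi_4> = 0 (distinct irreducibles are orthogonal).

Compute term by term over conjugacy classes (|C| * chi_0(C) * conj(chi_4(C))):
  1*(1)*conj(1) + 1*(1)*conj(exp(-6*I*pi/7)) + 1*(1)*conj(exp(2*I*pi/7)) + 1*(1)*conj(exp(-4*I*pi/7)) + 1*(1)*conj(exp(4*I*pi/7)) + 1*(1)*conj(exp(-2*I*pi/7)) + 1*(1)*conj(exp(6*I*pi/7))
  = (1) + (exp(6*I*pi/7)) + (exp(-2*I*pi/7)) + (exp(4*I*pi/7)) + (exp(-4*I*pi/7)) + (exp(2*I*pi/7)) + (exp(-6*I*pi/7))
  = 0.
(Exp terms are combined using exp(i*s)*conj(exp(i*t)) = exp(i*(s-t)), and sums of them are collapsed using the identity that for every m > 1 the m distinct m-th roots of unity sum to 0, e.g. 1 + exp(2*I*pi/3) + exp(-2*I*pi/3) = 0.)
Dividing by |G| = 7 gives 0/7 = 0, matching the row-orthogonality relation <chi_0, chi_4> = [chi_0 = chi_4].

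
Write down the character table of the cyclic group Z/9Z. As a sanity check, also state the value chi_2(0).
Character table of Z/9Z (irreps indexed chi_0,...,chi_8 with chi_k(m) = zeta_9^(k*m), zeta_9 = exp(2*pi*i/9)):
  irrep \ class  {0} (size 1)  {1} (size 1)    {2} (size 1)    {3} (size 1)    {4} (size 1)    {5} (size 1)    {6} (size 1)    {7} (size 1)    {8} (size 1)  
  chi_0          1             1               1               1               1               1               1               1               1             
  chi_1          1             exp(2*I*pi/9)   exp(4*I*pi/9)   exp(2*I*pi/3)   exp(8*I*pi/9)   exp(-8*I*pi/9)  exp(-2*I*pi/3)  exp(-4*I*pi/9)  exp(-2*I*pi/9)
  chi_2          1             exp(4*I*pi/9)   exp(8*I*pi/9)   exp(-2*I*pi/3)  exp(-2*I*pi/9)  exp(2*I*pi/9)   exp(2*I*pi/3)   exp(-8*I*pi/9)  exp(-4*I*pi/9)
  chi_3          1             exp(2*I*pi/3)   exp(-2*I*pi/3)  1               exp(2*I*pi/3)   exp(-2*I*pi/3)  1               exp(2*I*pi/3)   exp(-2*I*pi/3)
  chi_4          1             exp(8*I*pi/9)   exp(-2*I*pi/9)  exp(2*I*pi/3)   exp(-4*I*pi/9)  exp(4*I*pi/9)   exp(-2*I*pi/3)  exp(2*I*pi/9)   exp(-8*I*pi/9)
  chi_5          1             exp(-8*I*pi/9)  exp(2*I*pi/9)   exp(-2*I*pi/3)  exp(4*I*pi/9)   exp(-4*I*pi/9)  exp(2*I*pi/3)   exp(-2*I*pi/9)  exp(8*I*pi/9) 
  chi_6          1             exp(-2*I*pi/3)  exp(2*I*pi/3)   1               exp(-2*I*pi/3)  exp(2*I*pi/3)   1               exp(-2*I*pi/3)  exp(2*I*pi/3) 
  chi_7          1             exp(-4*I*pi/9)  exp(-8*I*pi/9)  exp(2*I*pi/3)   exp(2*I*pi/9)   exp(-2*I*pi/9)  exp(-2*I*pi/3)  exp(8*I*pi/9)   exp(4*I*pi/9) 
  chi_8          1             exp(-2*I*pi/9)  exp(-4*I*pi/9)  exp(-2*I*pi/3)  exp(-8*I*pi/9)  exp(8*I*pi/9)   exp(2*I*pi/3)   exp(4*I*pi/9)   exp(2*I*pi/9) 

Spot check: chi_2(0) = zeta_9^(2*0) = zeta_9^0 = 1.

Derivation: Z/9Z is abelian, so all 9 irreducible complex representations are 1-dimensional. They are given by chi_k(m) = zeta_9^(k*m) for k = 0,...,8. Row orthogonality: sum_m chi_k(m) conj(chi_l(m)) = 9 * [k = l].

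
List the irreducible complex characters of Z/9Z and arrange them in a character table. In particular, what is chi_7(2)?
Character table of Z/9Z (irreps indexed chi_0,...,chi_8 with chi_k(m) = zeta_9^(k*m), zeta_9 = exp(2*pi*i/9)):
  irrep \ class  {0} (size 1)  {1} (size 1)    {2} (size 1)    {3} (size 1)    {4} (size 1)    {5} (size 1)    {6} (size 1)    {7} (size 1)    {8} (size 1)  
  chi_0          1             1               1               1               1               1               1               1               1             
  chi_1          1             exp(2*I*pi/9)   exp(4*I*pi/9)   exp(2*I*pi/3)   exp(8*I*pi/9)   exp(-8*I*pi/9)  exp(-2*I*pi/3)  exp(-4*I*pi/9)  exp(-2*I*pi/9)
  chi_2          1             exp(4*I*pi/9)   exp(8*I*pi/9)   exp(-2*I*pi/3)  exp(-2*I*pi/9)  exp(2*I*pi/9)   exp(2*I*pi/3)   exp(-8*I*pi/9)  exp(-4*I*pi/9)
  chi_3          1             exp(2*I*pi/3)   exp(-2*I*pi/3)  1               exp(2*I*pi/3)   exp(-2*I*pi/3)  1               exp(2*I*pi/3)   exp(-2*I*pi/3)
  chi_4          1             exp(8*I*pi/9)   exp(-2*I*pi/9)  exp(2*I*pi/3)   exp(-4*I*pi/9)  exp(4*I*pi/9)   exp(-2*I*pi/3)  exp(2*I*pi/9)   exp(-8*I*pi/9)
  chi_5          1             exp(-8*I*pi/9)  exp(2*I*pi/9)   exp(-2*I*pi/3)  exp(4*I*pi/9)   exp(-4*I*pi/9)  exp(2*I*pi/3)   exp(-2*I*pi/9)  exp(8*I*pi/9) 
  chi_6          1             exp(-2*I*pi/3)  exp(2*I*pi/3)   1               exp(-2*I*pi/3)  exp(2*I*pi/3)   1               exp(-2*I*pi/3)  exp(2*I*pi/3) 
  chi_7          1             exp(-4*I*pi/9)  exp(-8*I*pi/9)  exp(2*I*pi/3)   exp(2*I*pi/9)   exp(-2*I*pi/9)  exp(-2*I*pi/3)  exp(8*I*pi/9)   exp(4*I*pi/9) 
  chi_8          1             exp(-2*I*pi/9)  exp(-4*I*pi/9)  exp(-2*I*pi/3)  exp(-8*I*pi/9)  exp(8*I*pi/9)   exp(2*I*pi/3)   exp(4*I*pi/9)   exp(2*I*pi/9) 

Spot check: chi_7(2) = zeta_9^(7*2) = zeta_9^14 = exp(-8*I*pi/9).

Explanation: Z/9Z is abelian, so all 9 irreducible complex representations are 1-dimensional. They are given by chi_k(m) = zeta_9^(k*m) for k = 0,...,8. Row orthogonality: sum_m chi_k(m) conj(chi_l(m)) = 9 * [k = l].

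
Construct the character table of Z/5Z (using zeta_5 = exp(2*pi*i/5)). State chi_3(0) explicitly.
Character table of Z/5Z (irreps indexed chi_0,...,chi_4 with chi_k(m) = zeta_5^(k*m), zeta_5 = exp(2*pi*i/5)):
  irrep \ class  {0} (size 1)  {1} (size 1)    {2} (size 1)    {3} (size 1)    {4} (size 1)  
  chi_0          1             1               1               1               1             
  chi_1          1             exp(2*I*pi/5)   exp(4*I*pi/5)   exp(-4*I*pi/5)  exp(-2*I*pi/5)
  chi_2          1             exp(4*I*pi/5)   exp(-2*I*pi/5)  exp(2*I*pi/5)   exp(-4*I*pi/5)
  chi_3          1             exp(-4*I*pi/5)  exp(2*I*pi/5)   exp(-2*I*pi/5)  exp(4*I*pi/5) 
  chi_4          1             exp(-2*I*pi/5)  exp(-4*I*pi/5)  exp(4*I*pi/5)   exp(2*I*pi/5) 

Spot check: chi_3(0) = zeta_5^(3*0) = zeta_5^0 = 1.

Details: Z/5Z is abelian, so all 5 irreducible complex representations are 1-dimensional. They are given by chi_k(m) = zeta_5^(k*m) for k = 0,...,4. Row orthogonality: sum_m chi_k(m) conj(chi_l(m)) = 5 * [k = l].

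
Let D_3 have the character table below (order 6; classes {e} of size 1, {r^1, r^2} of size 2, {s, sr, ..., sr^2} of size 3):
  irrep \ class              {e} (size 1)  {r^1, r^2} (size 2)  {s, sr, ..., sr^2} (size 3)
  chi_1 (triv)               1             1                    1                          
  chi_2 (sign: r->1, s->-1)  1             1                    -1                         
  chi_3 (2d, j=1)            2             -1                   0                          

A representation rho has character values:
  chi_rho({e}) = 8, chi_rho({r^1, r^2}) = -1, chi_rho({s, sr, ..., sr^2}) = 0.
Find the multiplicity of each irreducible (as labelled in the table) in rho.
Multiplicities: chi_1: 1, chi_2: 1, chi_3: 3.

Working: Use <chi_rho, chi> = (1/|G|) sum_C |C| * chi_rho(C) * conj(chi(C)) with |G| = 6 for each irreducible chi in the table:
  <chi_rho, chi_1> = (1/6)[1*(8)*conj(1) + 2*(-1)*conj(1) + 3*(0)*conj(1)]
      = (1/6)[(8) + (-2) + (0)] = 6/6 = 1
  <chi_rho, chi_2> = (1/6)[1*(8)*conj(1) + 2*(-1)*conj(1) + 3*(0)*conj(-1)]
      = (1/6)[(8) + (-2) + (0)] = 6/6 = 1
  <chi_rho, chi_3> = (1/6)[1*(8)*conj(2) + 2*(-1)*conj(-1) + 3*(0)*conj(0)]
      = (1/6)[(16) + (2) + (0)] = 18/6 = 3
Dimension check: dim(rho) = sum (mult * dim) = 1*1 + 1*1 + 3*2 = 8 = chi_rho(e) = 8.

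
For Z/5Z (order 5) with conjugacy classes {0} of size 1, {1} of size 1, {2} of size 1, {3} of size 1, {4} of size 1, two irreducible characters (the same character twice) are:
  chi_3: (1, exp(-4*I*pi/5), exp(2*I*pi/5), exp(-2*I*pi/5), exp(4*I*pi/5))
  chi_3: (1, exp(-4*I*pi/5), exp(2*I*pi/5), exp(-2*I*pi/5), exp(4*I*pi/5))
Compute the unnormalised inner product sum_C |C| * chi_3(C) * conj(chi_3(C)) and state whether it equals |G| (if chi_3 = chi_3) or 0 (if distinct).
Sum = 5 = |G| = 5; so <chi_3, chi_3> = 1 (norm-1 confirms irreducibility).

Solution. Compute term by term over conjugacy classes (|C| * chi_3(C) * conj(chi_3(C))):
  1*(1)*conj(1) + 1*(exp(-4*I*pi/5))*conj(exp(-4*I*pi/5)) + 1*(exp(2*I*pi/5))*conj(exp(2*I*pi/5)) + 1*(exp(-2*I*pi/5))*conj(exp(-2*I*pi/5)) + 1*(exp(4*I*pi/5))*conj(exp(4*I*pi/5))
  = (1) + (1) + (1) + (1) + (1)
  = 5.
(Exp terms are combined using exp(i*s)*conj(exp(i*t)) = exp(i*(s-t)), and sums of them are collapsed using the identity that for every m > 1 the m distinct m-th roots of unity sum to 0, e.g. 1 + exp(2*I*pi/3) + exp(-2*I*pi/3) = 0.)
Dividing by |G| = 5 gives 5/5 = 1, matching the row-orthogonality relation <chi_3, chi_3> = [chi_3 = chi_3].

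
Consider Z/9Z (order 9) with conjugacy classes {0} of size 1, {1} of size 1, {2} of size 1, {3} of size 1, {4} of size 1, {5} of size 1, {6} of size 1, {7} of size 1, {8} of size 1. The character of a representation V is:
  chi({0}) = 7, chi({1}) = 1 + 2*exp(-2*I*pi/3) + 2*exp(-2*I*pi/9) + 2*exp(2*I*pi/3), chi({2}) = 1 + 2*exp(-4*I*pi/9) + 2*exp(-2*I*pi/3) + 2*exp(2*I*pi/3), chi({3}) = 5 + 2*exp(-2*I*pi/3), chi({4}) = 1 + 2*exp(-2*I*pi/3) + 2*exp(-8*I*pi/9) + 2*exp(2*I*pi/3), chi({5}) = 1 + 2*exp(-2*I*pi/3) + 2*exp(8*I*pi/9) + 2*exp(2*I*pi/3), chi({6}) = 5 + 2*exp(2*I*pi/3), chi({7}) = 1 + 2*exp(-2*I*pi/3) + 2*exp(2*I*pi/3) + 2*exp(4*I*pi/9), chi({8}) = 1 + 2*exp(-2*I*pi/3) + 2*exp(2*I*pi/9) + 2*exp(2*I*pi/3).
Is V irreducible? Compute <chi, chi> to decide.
Not irreducible (reducible): <chi, chi> = 13 > 1.

Reasoning: <chi, chi> = (1/|G|) sum_C |C| * |chi(C)|^2 = (1/9)[1*|7|^2 + 1*|1 + 2*exp(-2*I*pi/3) + 2*exp(-2*I*pi/9) + 2*exp(2*I*pi/3)|^2 + 1*|1 + 2*exp(-4*I*pi/9) + 2*exp(-2*I*pi/3) + 2*exp(2*I*pi/3)|^2 + 1*|5 + 2*exp(-2*I*pi/3)|^2 + 1*|1 + 2*exp(-2*I*pi/3) + 2*exp(-8*I*pi/9) + 2*exp(2*I*pi/3)|^2 + 1*|1 + 2*exp(-2*I*pi/3) + 2*exp(8*I*pi/9) + 2*exp(2*I*pi/3)|^2 + 1*|5 + 2*exp(2*I*pi/3)|^2 + 1*|1 + 2*exp(-2*I*pi/3) + 2*exp(2*I*pi/3) + 2*exp(4*I*pi/9)|^2 + 1*|1 + 2*exp(-2*I*pi/3) + 2*exp(2*I*pi/9) + 2*exp(2*I*pi/3)|^2]
  = (1/9)[(49) + (13 + 8*exp(-2*I*pi/3) + 4*exp(-4*I*pi/9) + 4*exp(-8*I*pi/9) + 2*exp(-2*I*pi/9) + 2*exp(2*I*pi/9) + 4*exp(8*I*pi/9) + 4*exp(4*I*pi/9) + 8*exp(2*I*pi/3)) + (13 + 8*exp(-2*I*pi/3) + 4*exp(-2*I*pi/9) + 2*exp(-4*I*pi/9) + 4*exp(-8*I*pi/9) + 4*exp(8*I*pi/9) + 2*exp(4*I*pi/9) + 4*exp(2*I*pi/9) + 8*exp(2*I*pi/3)) + (19) + (13 + 8*exp(-2*I*pi/3) + 4*exp(-4*I*pi/9) + 4*exp(-2*I*pi/9) + 2*exp(-8*I*pi/9) + 2*exp(8*I*pi/9) + 4*exp(2*I*pi/9) + 4*exp(4*I*pi/9) + 8*exp(2*I*pi/3)) + (13 + 8*exp(-2*I*pi/3) + 4*exp(-4*I*pi/9) + 4*exp(-2*I*pi/9) + 2*exp(-8*I*pi/9) + 2*exp(8*I*pi/9) + 4*exp(2*I*pi/9) + 4*exp(4*I*pi/9) + 8*exp(2*I*pi/3)) + (19) + (13 + 8*exp(-2*I*pi/3) + 4*exp(-2*I*pi/9) + 2*exp(-4*I*pi/9) + 4*exp(-8*I*pi/9) + 4*exp(8*I*pi/9) + 2*exp(4*I*pi/9) + 4*exp(2*I*pi/9) + 8*exp(2*I*pi/3)) + (13 + 8*exp(-2*I*pi/3) + 4*exp(-4*I*pi/9) + 4*exp(-8*I*pi/9) + 2*exp(-2*I*pi/9) + 2*exp(2*I*pi/9) + 4*exp(8*I*pi/9) + 4*exp(4*I*pi/9) + 8*exp(2*I*pi/3))] = 117/9 = 13.
(Exp terms are combined using exp(i*s)*conj(exp(i*t)) = exp(i*(s-t)), and sums of them are collapsed using the identity that for every m > 1 the m distinct m-th roots of unity sum to 0, e.g. 1 + exp(2*I*pi/3) + exp(-2*I*pi/3) = 0.)
A character is irreducible iff <chi, chi> = 1, so this representation is reducible.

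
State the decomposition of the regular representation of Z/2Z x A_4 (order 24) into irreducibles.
Each irreducible V_i of dimension d_i appears with multiplicity d_i, i.e. rho_reg = (direct sum over all irreducibles V_i) d_i V_i. The irreducible dimensions for Z/2Z x A_4 are 1, 1, 1, 1, 1, 1, 3, 3: 6 irreducibles of dimension 1, each with multiplicity 1; 2 irreducibles of dimension 3, each with multiplicity 3. Total dimension 6*1*1 + 2*3*3 = 24 = |G|.

Proof sketch: General theorem: in the regular representation of a finite group G, each irreducible appears with multiplicity equal to its dimension. Check: dim(rho_reg) = sum d_i^2 = 1 + 1 + 1 + 1 + 1 + 1 + 9 + 9 = 24 = |G|.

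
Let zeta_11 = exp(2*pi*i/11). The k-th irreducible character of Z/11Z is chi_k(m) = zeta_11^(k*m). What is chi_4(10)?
chi_4(10) = zeta_11^40 = exp(-8*I*pi/11)

Explanation: chi_4(10) = zeta_11^(4*10) = zeta_11^40. Since zeta_11^11 = 1, this equals zeta_11^7 = exp(2*pi*i*7/11) = exp(-8*I*pi/11).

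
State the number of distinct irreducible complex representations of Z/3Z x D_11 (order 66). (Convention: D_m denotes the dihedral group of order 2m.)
21

Argument: The number of irreducible complex representations of a finite group equals its number of conjugacy classes. For a direct product, #classes(G x H) = #classes(G) * #classes(H). Z/3Z has 3 classes (abelian), D_11 has 7 classes, so 3 * 7 = 21, so Z/3Z x D_11 (order 66) has exactly 21 irreducible complex representations.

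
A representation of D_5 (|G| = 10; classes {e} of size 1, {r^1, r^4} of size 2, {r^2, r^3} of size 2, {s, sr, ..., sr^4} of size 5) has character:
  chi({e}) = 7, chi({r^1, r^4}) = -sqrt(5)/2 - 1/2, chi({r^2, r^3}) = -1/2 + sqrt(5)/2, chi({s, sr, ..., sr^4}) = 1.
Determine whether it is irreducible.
Not irreducible (reducible): <chi, chi> = 6 > 1.

Working: <chi, chi> = (1/|G|) sum_C |C| * |chi(C)|^2 = (1/10)[1*|7|^2 + 2*|-sqrt(5)/2 - 1/2|^2 + 2*|-1/2 + sqrt(5)/2|^2 + 5*|1|^2]
  = (1/10)[(49) + (sqrt(5) + 3) + (3 - sqrt(5)) + (5)] = 60/10 = 6.
A character is irreducible iff <chi, chi> = 1, so this representation is reducible.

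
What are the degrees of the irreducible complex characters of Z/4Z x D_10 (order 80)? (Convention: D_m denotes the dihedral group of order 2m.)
Dimensions: 1, 1, 1, 1, 1, 1, 1, 1, 1, 1, 1, 1, 1, 1, 1, 1, 2, 2, 2, 2, 2, 2, 2, 2, 2, 2, 2, 2, 2, 2, 2, 2

There are 32 irreducibles (= number of conjugacy classes). Their dimensions d_i satisfy sum d_i^2 = |G| = 80: 1 + 1 + 1 + 1 + 1 + 1 + 1 + 1 + 1 + 1 + 1 + 1 + 1 + 1 + 1 + 1 + 4 + 4 + 4 + 4 + 4 + 4 + 4 + 4 + 4 + 4 + 4 + 4 + 4 + 4 + 4 + 4 = 80. (For the product with Z/4Z: each of the 4 1-dim characters of Z/4Z tensors with each irrep of D_10, giving 4 copies of each D_10-dimension.)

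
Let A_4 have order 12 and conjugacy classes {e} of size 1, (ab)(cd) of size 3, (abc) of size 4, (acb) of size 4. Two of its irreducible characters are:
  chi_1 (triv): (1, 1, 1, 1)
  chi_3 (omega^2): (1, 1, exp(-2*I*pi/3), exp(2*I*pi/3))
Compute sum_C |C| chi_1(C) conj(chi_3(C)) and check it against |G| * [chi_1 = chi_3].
Sum = 0; so <chi_1, chi_3> = 0 (distinct irreducibles are orthogonal).

Compute term by term over conjugacy classes (|C| * chi_1(C) * conj(chi_3(C))):
  1*(1)*conj(1) + 3*(1)*conj(1) + 4*(1)*conj(exp(-2*I*pi/3)) + 4*(1)*conj(exp(2*I*pi/3))
  = (1) + (3) + (4*exp(2*I*pi/3)) + (4*exp(-2*I*pi/3))
  = 0.
(Exp terms are combined using exp(i*s)*conj(exp(i*t)) = exp(i*(s-t)), and sums of them are collapsed using the identity that for every m > 1 the m distinct m-th roots of unity sum to 0, e.g. 1 + exp(2*I*pi/3) + exp(-2*I*pi/3) = 0.)
Dividing by |G| = 12 gives 0/12 = 0, matching the row-orthogonality relation <chi_1, chi_3> = [chi_1 = chi_3].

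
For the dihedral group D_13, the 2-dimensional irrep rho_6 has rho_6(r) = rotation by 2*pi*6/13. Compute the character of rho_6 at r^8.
chi_{rho_6}(r^8) = 2*cos(2*pi*6*8/13) = -2*cos(5*pi/13)

Why: rho_6(r^8) is rotation by angle 2*pi*6*8/13, whose trace is 2*cos(2*pi*6*8/13) = -2*cos(5*pi/13).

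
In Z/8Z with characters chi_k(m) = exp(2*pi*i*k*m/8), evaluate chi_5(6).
chi_5(6) = zeta_8^30 = -I

Why: chi_5(6) = zeta_8^(5*6) = zeta_8^30. Since zeta_8^8 = 1, this equals zeta_8^6 = exp(2*pi*i*6/8) = -I.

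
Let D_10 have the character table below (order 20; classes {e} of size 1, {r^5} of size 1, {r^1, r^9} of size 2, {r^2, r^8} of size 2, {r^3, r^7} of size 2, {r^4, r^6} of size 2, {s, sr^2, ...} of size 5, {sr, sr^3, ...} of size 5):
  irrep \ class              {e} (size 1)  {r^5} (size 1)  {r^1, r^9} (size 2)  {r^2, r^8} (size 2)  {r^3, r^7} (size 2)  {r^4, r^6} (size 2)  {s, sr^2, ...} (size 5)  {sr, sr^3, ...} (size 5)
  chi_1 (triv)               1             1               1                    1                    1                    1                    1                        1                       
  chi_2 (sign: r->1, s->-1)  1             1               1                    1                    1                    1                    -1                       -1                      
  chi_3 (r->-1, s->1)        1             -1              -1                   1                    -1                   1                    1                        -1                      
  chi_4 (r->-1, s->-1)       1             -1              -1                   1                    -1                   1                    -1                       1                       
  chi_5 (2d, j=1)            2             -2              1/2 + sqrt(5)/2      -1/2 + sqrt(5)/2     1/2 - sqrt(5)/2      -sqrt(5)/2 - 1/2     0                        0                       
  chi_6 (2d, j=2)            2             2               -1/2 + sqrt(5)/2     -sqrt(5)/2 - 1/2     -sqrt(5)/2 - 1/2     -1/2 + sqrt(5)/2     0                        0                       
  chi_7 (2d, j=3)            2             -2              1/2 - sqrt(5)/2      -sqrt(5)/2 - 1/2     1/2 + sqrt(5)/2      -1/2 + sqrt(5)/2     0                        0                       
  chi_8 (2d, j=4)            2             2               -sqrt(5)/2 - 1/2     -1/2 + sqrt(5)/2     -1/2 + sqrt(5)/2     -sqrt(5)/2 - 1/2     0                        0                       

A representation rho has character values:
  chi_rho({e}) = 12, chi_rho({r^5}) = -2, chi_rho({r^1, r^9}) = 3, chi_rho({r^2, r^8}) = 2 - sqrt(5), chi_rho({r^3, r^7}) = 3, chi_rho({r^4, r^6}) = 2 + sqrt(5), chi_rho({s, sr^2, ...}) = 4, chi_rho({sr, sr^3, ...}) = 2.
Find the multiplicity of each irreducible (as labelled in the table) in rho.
Multiplicities: chi_1: 3, chi_2: 0, chi_3: 1, chi_4: 0, chi_5: 1, chi_6: 1, chi_7: 2, chi_8: 0.

Use <chi_rho, chi> = (1/|G|) sum_C |C| * chi_rho(C) * conj(chi(C)) with |G| = 20 for each irreducible chi in the table:
  <chi_rho, chi_1> = (1/20)[1*(12)*conj(1) + 1*(-2)*conj(1) + 2*(3)*conj(1) + 2*(2 - sqrt(5))*conj(1) + 2*(3)*conj(1) + 2*(2 + sqrt(5))*conj(1) + 5*(4)*conj(1) + 5*(2)*conj(1)]
      = (1/20)[(12) + (-2) + (6) + (4 - 2*sqrt(5)) + (6) + (4 + 2*sqrt(5)) + (20) + (10)] = 60/20 = 3
  <chi_rho, chi_2> = (1/20)[1*(12)*conj(1) + 1*(-2)*conj(1) + 2*(3)*conj(1) + 2*(2 - sqrt(5))*conj(1) + 2*(3)*conj(1) + 2*(2 + sqrt(5))*conj(1) + 5*(4)*conj(-1) + 5*(2)*conj(-1)]
      = (1/20)[(12) + (-2) + (6) + (4 - 2*sqrt(5)) + (6) + (4 + 2*sqrt(5)) + (-20) + (-10)] = 0/20 = 0
  <chi_rho, chi_3> = (1/20)[1*(12)*conj(1) + 1*(-2)*conj(-1) + 2*(3)*conj(-1) + 2*(2 - sqrt(5))*conj(1) + 2*(3)*conj(-1) + 2*(2 + sqrt(5))*conj(1) + 5*(4)*conj(1) + 5*(2)*conj(-1)]
      = (1/20)[(12) + (2) + (-6) + (4 - 2*sqrt(5)) + (-6) + (4 + 2*sqrt(5)) + (20) + (-10)] = 20/20 = 1
  <chi_rho, chi_4> = (1/20)[1*(12)*conj(1) + 1*(-2)*conj(-1) + 2*(3)*conj(-1) + 2*(2 - sqrt(5))*conj(1) + 2*(3)*conj(-1) + 2*(2 + sqrt(5))*conj(1) + 5*(4)*conj(-1) + 5*(2)*conj(1)]
      = (1/20)[(12) + (2) + (-6) + (4 - 2*sqrt(5)) + (-6) + (4 + 2*sqrt(5)) + (-20) + (10)] = 0/20 = 0
  <chi_rho, chi_5> = (1/20)[1*(12)*conj(2) + 1*(-2)*conj(-2) + 2*(3)*conj(1/2 + sqrt(5)/2) + 2*(2 - sqrt(5))*conj(-1/2 + sqrt(5)/2) + 2*(3)*conj(1/2 - sqrt(5)/2) + 2*(2 + sqrt(5))*conj(-sqrt(5)/2 - 1/2) + 5*(4)*conj(0) + 5*(2)*conj(0)]
      = (1/20)[(24) + (4) + (3 + 3*sqrt(5)) + (-7 + 3*sqrt(5)) + (3 - 3*sqrt(5)) + (-7 - 3*sqrt(5)) + (0) + (0)] = 20/20 = 1
  <chi_rho, chi_6> = (1/20)[1*(12)*conj(2) + 1*(-2)*conj(2) + 2*(3)*conj(-1/2 + sqrt(5)/2) + 2*(2 - sqrt(5))*conj(-sqrt(5)/2 - 1/2) + 2*(3)*conj(-sqrt(5)/2 - 1/2) + 2*(2 + sqrt(5))*conj(-1/2 + sqrt(5)/2) + 5*(4)*conj(0) + 5*(2)*conj(0)]
      = (1/20)[(24) + (-4) + (-3 + 3*sqrt(5)) + (3 - sqrt(5)) + (-3*sqrt(5) - 3) + (sqrt(5) + 3) + (0) + (0)] = 20/20 = 1
  <chi_rho, chi_7> = (1/20)[1*(12)*conj(2) + 1*(-2)*conj(-2) + 2*(3)*conj(1/2 - sqrt(5)/2) + 2*(2 - sqrt(5))*conj(-sqrt(5)/2 - 1/2) + 2*(3)*conj(1/2 + sqrt(5)/2) + 2*(2 + sqrt(5))*conj(-1/2 + sqrt(5)/2) + 5*(4)*conj(0) + 5*(2)*conj(0)]
      = (1/20)[(24) + (4) + (3 - 3*sqrt(5)) + (3 - sqrt(5)) + (3 + 3*sqrt(5)) + (sqrt(5) + 3) + (0) + (0)] = 40/20 = 2
  <chi_rho, chi_8> = (1/20)[1*(12)*conj(2) + 1*(-2)*conj(2) + 2*(3)*conj(-sqrt(5)/2 - 1/2) + 2*(2 - sqrt(5))*conj(-1/2 + sqrt(5)/2) + 2*(3)*conj(-1/2 + sqrt(5)/2) + 2*(2 + sqrt(5))*conj(-sqrt(5)/2 - 1/2) + 5*(4)*conj(0) + 5*(2)*conj(0)]
      = (1/20)[(24) + (-4) + (-3*sqrt(5) - 3) + (-7 + 3*sqrt(5)) + (-3 + 3*sqrt(5)) + (-7 - 3*sqrt(5)) + (0) + (0)] = 0/20 = 0
Dimension check: dim(rho) = sum (mult * dim) = 3*1 + 0*1 + 1*1 + 0*1 + 1*2 + 1*2 + 2*2 + 0*2 = 12 = chi_rho(e) = 12.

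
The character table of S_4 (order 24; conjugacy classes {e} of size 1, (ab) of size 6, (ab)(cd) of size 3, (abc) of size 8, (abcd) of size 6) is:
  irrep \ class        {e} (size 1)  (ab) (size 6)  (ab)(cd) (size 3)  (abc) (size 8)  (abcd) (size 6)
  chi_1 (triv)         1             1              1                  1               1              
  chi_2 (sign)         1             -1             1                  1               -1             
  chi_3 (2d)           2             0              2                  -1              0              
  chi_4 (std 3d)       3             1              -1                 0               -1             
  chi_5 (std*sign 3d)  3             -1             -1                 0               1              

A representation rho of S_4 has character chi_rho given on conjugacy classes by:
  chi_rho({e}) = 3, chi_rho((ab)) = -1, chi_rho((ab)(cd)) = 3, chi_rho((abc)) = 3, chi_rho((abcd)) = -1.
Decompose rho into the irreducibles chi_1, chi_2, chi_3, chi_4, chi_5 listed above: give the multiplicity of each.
Multiplicities: chi_1: 1, chi_2: 2, chi_3: 0, chi_4: 0, chi_5: 0.

Explanation: Use <chi_rho, chi> = (1/|G|) sum_C |C| * chi_rho(C) * conj(chi(C)) with |G| = 24 for each irreducible chi in the table:
  <chi_rho, chi_1> = (1/24)[1*(3)*conj(1) + 6*(-1)*conj(1) + 3*(3)*conj(1) + 8*(3)*conj(1) + 6*(-1)*conj(1)]
      = (1/24)[(3) + (-6) + (9) + (24) + (-6)] = 24/24 = 1
  <chi_rho, chi_2> = (1/24)[1*(3)*conj(1) + 6*(-1)*conj(-1) + 3*(3)*conj(1) + 8*(3)*conj(1) + 6*(-1)*conj(-1)]
      = (1/24)[(3) + (6) + (9) + (24) + (6)] = 48/24 = 2
  <chi_rho, chi_3> = (1/24)[1*(3)*conj(2) + 6*(-1)*conj(0) + 3*(3)*conj(2) + 8*(3)*conj(-1) + 6*(-1)*conj(0)]
      = (1/24)[(6) + (0) + (18) + (-24) + (0)] = 0/24 = 0
  <chi_rho, chi_4> = (1/24)[1*(3)*conj(3) + 6*(-1)*conj(1) + 3*(3)*conj(-1) + 8*(3)*conj(0) + 6*(-1)*conj(-1)]
      = (1/24)[(9) + (-6) + (-9) + (0) + (6)] = 0/24 = 0
  <chi_rho, chi_5> = (1/24)[1*(3)*conj(3) + 6*(-1)*conj(-1) + 3*(3)*conj(-1) + 8*(3)*conj(0) + 6*(-1)*conj(1)]
      = (1/24)[(9) + (6) + (-9) + (0) + (-6)] = 0/24 = 0
Dimension check: dim(rho) = sum (mult * dim) = 1*1 + 2*1 + 0*2 + 0*3 + 0*3 = 3 = chi_rho(e) = 3.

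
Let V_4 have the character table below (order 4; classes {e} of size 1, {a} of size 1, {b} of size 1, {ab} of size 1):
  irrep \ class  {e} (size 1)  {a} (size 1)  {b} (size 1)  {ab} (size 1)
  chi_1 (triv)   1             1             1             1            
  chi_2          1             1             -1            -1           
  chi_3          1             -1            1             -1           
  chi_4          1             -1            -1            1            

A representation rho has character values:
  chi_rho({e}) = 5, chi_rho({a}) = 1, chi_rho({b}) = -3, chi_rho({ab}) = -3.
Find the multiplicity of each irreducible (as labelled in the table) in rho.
Multiplicities: chi_1: 0, chi_2: 3, chi_3: 1, chi_4: 1.

Explanation: Use <chi_rho, chi> = (1/|G|) sum_C |C| * chi_rho(C) * conj(chi(C)) with |G| = 4 for each irreducible chi in the table:
  <chi_rho, chi_1> = (1/4)[1*(5)*conj(1) + 1*(1)*conj(1) + 1*(-3)*conj(1) + 1*(-3)*conj(1)]
      = (1/4)[(5) + (1) + (-3) + (-3)] = 0/4 = 0
  <chi_rho, chi_2> = (1/4)[1*(5)*conj(1) + 1*(1)*conj(1) + 1*(-3)*conj(-1) + 1*(-3)*conj(-1)]
      = (1/4)[(5) + (1) + (3) + (3)] = 12/4 = 3
  <chi_rho, chi_3> = (1/4)[1*(5)*conj(1) + 1*(1)*conj(-1) + 1*(-3)*conj(1) + 1*(-3)*conj(-1)]
      = (1/4)[(5) + (-1) + (-3) + (3)] = 4/4 = 1
  <chi_rho, chi_4> = (1/4)[1*(5)*conj(1) + 1*(1)*conj(-1) + 1*(-3)*conj(-1) + 1*(-3)*conj(1)]
      = (1/4)[(5) + (-1) + (3) + (-3)] = 4/4 = 1
Dimension check: dim(rho) = sum (mult * dim) = 0*1 + 3*1 + 1*1 + 1*1 = 5 = chi_rho(e) = 5.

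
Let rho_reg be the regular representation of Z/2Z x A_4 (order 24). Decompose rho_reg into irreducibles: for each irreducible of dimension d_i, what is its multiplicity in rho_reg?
Each irreducible V_i of dimension d_i appears with multiplicity d_i, i.e. rho_reg = (direct sum over all irreducibles V_i) d_i V_i. The irreducible dimensions for Z/2Z x A_4 are 1, 1, 1, 1, 1, 1, 3, 3: 6 irreducibles of dimension 1, each with multiplicity 1; 2 irreducibles of dimension 3, each with multiplicity 3. Total dimension 6*1*1 + 2*3*3 = 24 = |G|.

Details: General theorem: in the regular representation of a finite group G, each irreducible appears with multiplicity equal to its dimension. Check: dim(rho_reg) = sum d_i^2 = 1 + 1 + 1 + 1 + 1 + 1 + 9 + 9 = 24 = |G|.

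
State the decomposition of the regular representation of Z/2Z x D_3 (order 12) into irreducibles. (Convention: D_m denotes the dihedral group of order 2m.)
Each irreducible V_i of dimension d_i appears with multiplicity d_i, i.e. rho_reg = (direct sum over all irreducibles V_i) d_i V_i. The irreducible dimensions for Z/2Z x D_3 are 1, 1, 1, 1, 2, 2: 4 irreducibles of dimension 1, each with multiplicity 1; 2 irreducibles of dimension 2, each with multiplicity 2. Total dimension 4*1*1 + 2*2*2 = 12 = |G|.

General theorem: in the regular representation of a finite group G, each irreducible appears with multiplicity equal to its dimension. Check: dim(rho_reg) = sum d_i^2 = 1 + 1 + 1 + 1 + 4 + 4 = 12 = |G|.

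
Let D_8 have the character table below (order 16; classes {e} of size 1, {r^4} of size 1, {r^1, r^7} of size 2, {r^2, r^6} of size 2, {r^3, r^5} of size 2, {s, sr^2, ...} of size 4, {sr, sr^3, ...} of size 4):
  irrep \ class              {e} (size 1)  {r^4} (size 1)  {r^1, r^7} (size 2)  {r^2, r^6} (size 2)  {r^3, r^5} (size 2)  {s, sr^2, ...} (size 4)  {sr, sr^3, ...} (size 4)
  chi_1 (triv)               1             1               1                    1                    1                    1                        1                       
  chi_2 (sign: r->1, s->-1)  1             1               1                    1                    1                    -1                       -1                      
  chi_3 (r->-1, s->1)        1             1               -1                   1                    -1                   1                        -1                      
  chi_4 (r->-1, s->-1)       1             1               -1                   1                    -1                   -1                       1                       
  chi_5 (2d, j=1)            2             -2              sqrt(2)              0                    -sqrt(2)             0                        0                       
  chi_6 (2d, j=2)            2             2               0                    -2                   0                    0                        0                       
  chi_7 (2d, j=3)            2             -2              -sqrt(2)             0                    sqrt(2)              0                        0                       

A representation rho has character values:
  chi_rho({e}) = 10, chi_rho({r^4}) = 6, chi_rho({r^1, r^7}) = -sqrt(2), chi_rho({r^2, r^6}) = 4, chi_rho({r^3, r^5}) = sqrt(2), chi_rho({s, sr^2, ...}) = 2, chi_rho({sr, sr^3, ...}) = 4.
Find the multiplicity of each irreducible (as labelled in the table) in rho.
Multiplicities: chi_1: 3, chi_2: 0, chi_3: 1, chi_4: 2, chi_5: 0, chi_6: 1, chi_7: 1.

Reasoning: Use <chi_rho, chi> = (1/|G|) sum_C |C| * chi_rho(C) * conj(chi(C)) with |G| = 16 for each irreducible chi in the table:
  <chi_rho, chi_1> = (1/16)[1*(10)*conj(1) + 1*(6)*conj(1) + 2*(-sqrt(2))*conj(1) + 2*(4)*conj(1) + 2*(sqrt(2))*conj(1) + 4*(2)*conj(1) + 4*(4)*conj(1)]
      = (1/16)[(10) + (6) + (-2*sqrt(2)) + (8) + (2*sqrt(2)) + (8) + (16)] = 48/16 = 3
  <chi_rho, chi_2> = (1/16)[1*(10)*conj(1) + 1*(6)*conj(1) + 2*(-sqrt(2))*conj(1) + 2*(4)*conj(1) + 2*(sqrt(2))*conj(1) + 4*(2)*conj(-1) + 4*(4)*conj(-1)]
      = (1/16)[(10) + (6) + (-2*sqrt(2)) + (8) + (2*sqrt(2)) + (-8) + (-16)] = 0/16 = 0
  <chi_rho, chi_3> = (1/16)[1*(10)*conj(1) + 1*(6)*conj(1) + 2*(-sqrt(2))*conj(-1) + 2*(4)*conj(1) + 2*(sqrt(2))*conj(-1) + 4*(2)*conj(1) + 4*(4)*conj(-1)]
      = (1/16)[(10) + (6) + (2*sqrt(2)) + (8) + (-2*sqrt(2)) + (8) + (-16)] = 16/16 = 1
  <chi_rho, chi_4> = (1/16)[1*(10)*conj(1) + 1*(6)*conj(1) + 2*(-sqrt(2))*conj(-1) + 2*(4)*conj(1) + 2*(sqrt(2))*conj(-1) + 4*(2)*conj(-1) + 4*(4)*conj(1)]
      = (1/16)[(10) + (6) + (2*sqrt(2)) + (8) + (-2*sqrt(2)) + (-8) + (16)] = 32/16 = 2
  <chi_rho, chi_5> = (1/16)[1*(10)*conj(2) + 1*(6)*conj(-2) + 2*(-sqrt(2))*conj(sqrt(2)) + 2*(4)*conj(0) + 2*(sqrt(2))*conj(-sqrt(2)) + 4*(2)*conj(0) + 4*(4)*conj(0)]
      = (1/16)[(20) + (-12) + (-4) + (0) + (-4) + (0) + (0)] = 0/16 = 0
  <chi_rho, chi_6> = (1/16)[1*(10)*conj(2) + 1*(6)*conj(2) + 2*(-sqrt(2))*conj(0) + 2*(4)*conj(-2) + 2*(sqrt(2))*conj(0) + 4*(2)*conj(0) + 4*(4)*conj(0)]
      = (1/16)[(20) + (12) + (0) + (-16) + (0) + (0) + (0)] = 16/16 = 1
  <chi_rho, chi_7> = (1/16)[1*(10)*conj(2) + 1*(6)*conj(-2) + 2*(-sqrt(2))*conj(-sqrt(2)) + 2*(4)*conj(0) + 2*(sqrt(2))*conj(sqrt(2)) + 4*(2)*conj(0) + 4*(4)*conj(0)]
      = (1/16)[(20) + (-12) + (4) + (0) + (4) + (0) + (0)] = 16/16 = 1
Dimension check: dim(rho) = sum (mult * dim) = 3*1 + 0*1 + 1*1 + 2*1 + 0*2 + 1*2 + 1*2 = 10 = chi_rho(e) = 10.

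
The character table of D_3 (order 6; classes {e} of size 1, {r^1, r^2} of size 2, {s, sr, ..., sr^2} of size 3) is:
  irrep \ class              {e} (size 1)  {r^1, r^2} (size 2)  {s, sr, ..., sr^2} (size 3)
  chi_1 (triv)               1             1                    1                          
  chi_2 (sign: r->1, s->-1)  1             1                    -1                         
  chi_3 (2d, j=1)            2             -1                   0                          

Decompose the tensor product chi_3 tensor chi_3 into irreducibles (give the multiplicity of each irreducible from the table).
chi_3 tensor chi_3 = chi_1 + chi_2 + chi_3 (all other irreducibles have multiplicity 0).

Solution. The character of a tensor product is the pointwise product (chi_3 * chi_3)(C) = chi_3(C) * chi_3(C):
  {e}: (2)*(2), {r^1, r^2}: (-1)*(-1), {s, sr, ..., sr^2}: (0)*(0)
so (chi_3 * chi_3) takes values
  {e} -> 4, {r^1, r^2} -> 1, {s, sr, ..., sr^2} -> 0.
Now take the inner product of this character with each irreducible chi from the table, <chi_3*chi_3, chi> = (1/6) sum_C |C| (chi_3*chi_3)(C) conj(chi(C)):
  <chi_3*chi_3, chi_1> = (1/6)[1*(4)*conj(1) + 2*(1)*conj(1) + 3*(0)*conj(1)]
      = (1/6)[(4) + (2) + (0)] = 6/6 = 1
  <chi_3*chi_3, chi_2> = (1/6)[1*(4)*conj(1) + 2*(1)*conj(1) + 3*(0)*conj(-1)]
      = (1/6)[(4) + (2) + (0)] = 6/6 = 1
  <chi_3*chi_3, chi_3> = (1/6)[1*(4)*conj(2) + 2*(1)*conj(-1) + 3*(0)*conj(0)]
      = (1/6)[(8) + (-2) + (0)] = 6/6 = 1
Hence the multiplicities are chi_1: 1, chi_2: 1, chi_3: 1. Dimension check: dim(chi_3)*dim(chi_3) = 2*2 = 4 and sum (mult * dim) = 1*1 + 1*1 + 1*2 = 4.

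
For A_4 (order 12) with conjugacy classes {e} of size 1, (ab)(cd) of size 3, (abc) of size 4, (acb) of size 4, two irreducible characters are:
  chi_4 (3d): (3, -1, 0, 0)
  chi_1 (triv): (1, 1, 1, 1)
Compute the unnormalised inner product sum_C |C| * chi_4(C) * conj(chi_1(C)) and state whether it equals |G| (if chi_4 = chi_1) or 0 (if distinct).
Sum = 0; so <chi_4, chi_1> = 0 (distinct irreducibles are orthogonal).

Derivation: Compute term by term over conjugacy classes (|C| * chi_4(C) * conj(chi_1(C))):
  1*(3)*conj(1) + 3*(-1)*conj(1) + 4*(0)*conj(1) + 4*(0)*conj(1)
  = (3) + (-3) + (0) + (0)
  = 0.
(Exp terms are combined using exp(i*s)*conj(exp(i*t)) = exp(i*(s-t)), and sums of them are collapsed using the identity that for every m > 1 the m distinct m-th roots of unity sum to 0, e.g. 1 + exp(2*I*pi/3) + exp(-2*I*pi/3) = 0.)
Dividing by |G| = 12 gives 0/12 = 0, matching the row-orthogonality relation <chi_4, chi_1> = [chi_4 = chi_1].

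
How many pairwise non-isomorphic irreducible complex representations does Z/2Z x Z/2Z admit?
4

Solution. The number of irreducible complex representations of a finite group equals its number of conjugacy classes. Z/2Z x Z/2Z is abelian of order 4, so every element is its own conjugacy class: 4 classes, so Z/2Z x Z/2Z (order 4) has exactly 4 irreducible complex representations.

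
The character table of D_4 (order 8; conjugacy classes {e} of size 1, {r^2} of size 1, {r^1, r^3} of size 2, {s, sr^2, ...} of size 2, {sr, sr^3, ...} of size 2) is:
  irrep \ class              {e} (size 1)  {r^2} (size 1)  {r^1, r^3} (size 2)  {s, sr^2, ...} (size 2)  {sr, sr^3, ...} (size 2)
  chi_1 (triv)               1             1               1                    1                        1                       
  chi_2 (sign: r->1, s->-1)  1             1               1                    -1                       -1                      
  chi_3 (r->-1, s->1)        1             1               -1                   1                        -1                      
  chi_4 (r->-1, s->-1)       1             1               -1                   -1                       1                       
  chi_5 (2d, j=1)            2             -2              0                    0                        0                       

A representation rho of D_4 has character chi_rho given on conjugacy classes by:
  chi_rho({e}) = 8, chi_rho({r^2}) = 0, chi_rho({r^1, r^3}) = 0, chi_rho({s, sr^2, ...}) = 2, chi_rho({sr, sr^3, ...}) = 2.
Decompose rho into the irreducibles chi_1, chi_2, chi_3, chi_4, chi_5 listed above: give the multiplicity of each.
Multiplicities: chi_1: 2, chi_2: 0, chi_3: 1, chi_4: 1, chi_5: 2.

Derivation: Use <chi_rho, chi> = (1/|G|) sum_C |C| * chi_rho(C) * conj(chi(C)) with |G| = 8 for each irreducible chi in the table:
  <chi_rho, chi_1> = (1/8)[1*(8)*conj(1) + 1*(0)*conj(1) + 2*(0)*conj(1) + 2*(2)*conj(1) + 2*(2)*conj(1)]
      = (1/8)[(8) + (0) + (0) + (4) + (4)] = 16/8 = 2
  <chi_rho, chi_2> = (1/8)[1*(8)*conj(1) + 1*(0)*conj(1) + 2*(0)*conj(1) + 2*(2)*conj(-1) + 2*(2)*conj(-1)]
      = (1/8)[(8) + (0) + (0) + (-4) + (-4)] = 0/8 = 0
  <chi_rho, chi_3> = (1/8)[1*(8)*conj(1) + 1*(0)*conj(1) + 2*(0)*conj(-1) + 2*(2)*conj(1) + 2*(2)*conj(-1)]
      = (1/8)[(8) + (0) + (0) + (4) + (-4)] = 8/8 = 1
  <chi_rho, chi_4> = (1/8)[1*(8)*conj(1) + 1*(0)*conj(1) + 2*(0)*conj(-1) + 2*(2)*conj(-1) + 2*(2)*conj(1)]
      = (1/8)[(8) + (0) + (0) + (-4) + (4)] = 8/8 = 1
  <chi_rho, chi_5> = (1/8)[1*(8)*conj(2) + 1*(0)*conj(-2) + 2*(0)*conj(0) + 2*(2)*conj(0) + 2*(2)*conj(0)]
      = (1/8)[(16) + (0) + (0) + (0) + (0)] = 16/8 = 2
Dimension check: dim(rho) = sum (mult * dim) = 2*1 + 0*1 + 1*1 + 1*1 + 2*2 = 8 = chi_rho(e) = 8.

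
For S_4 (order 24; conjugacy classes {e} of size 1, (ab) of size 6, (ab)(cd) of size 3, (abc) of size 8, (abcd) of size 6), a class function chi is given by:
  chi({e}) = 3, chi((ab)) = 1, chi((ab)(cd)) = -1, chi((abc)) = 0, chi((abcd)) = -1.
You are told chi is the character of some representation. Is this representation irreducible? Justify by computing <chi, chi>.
Irreducible: <chi, chi> = 1.

Why: <chi, chi> = (1/|G|) sum_C |C| * |chi(C)|^2 = (1/24)[1*|3|^2 + 6*|1|^2 + 3*|-1|^2 + 8*|0|^2 + 6*|-1|^2]
  = (1/24)[(9) + (6) + (3) + (0) + (6)] = 24/24 = 1.
A character is irreducible iff <chi, chi> = 1, so this representation is irreducible.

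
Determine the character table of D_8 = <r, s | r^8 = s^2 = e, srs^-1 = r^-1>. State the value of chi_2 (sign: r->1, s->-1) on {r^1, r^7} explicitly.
Conjugacy classes: {e} of size 1, {r^4} of size 1, {r^1, r^7} of size 2, {r^2, r^6} of size 2, {r^3, r^5} of size 2, {s, sr^2, ...} of size 4, {sr, sr^3, ...} of size 4.
Character table:
  irrep \ class              {e} (size 1)  {r^4} (size 1)  {r^1, r^7} (size 2)  {r^2, r^6} (size 2)  {r^3, r^5} (size 2)  {s, sr^2, ...} (size 4)  {sr, sr^3, ...} (size 4)
  chi_1 (triv)               1             1               1                    1                    1                    1                        1                       
  chi_2 (sign: r->1, s->-1)  1             1               1                    1                    1                    -1                       -1                      
  chi_3 (r->-1, s->1)        1             1               -1                   1                    -1                   1                        -1                      
  chi_4 (r->-1, s->-1)       1             1               -1                   1                    -1                   -1                       1                       
  chi_5 (2d, j=1)            2             -2              sqrt(2)              0                    -sqrt(2)             0                        0                       
  chi_6 (2d, j=2)            2             2               0                    -2                   0                    0                        0                       
  chi_7 (2d, j=3)            2             -2              -sqrt(2)             0                    sqrt(2)              0                        0                       

Spot check: chi_2 (sign: r->1, s->-1) on {r^1, r^7} = 1.

Derivation: D_8 has order 2*8 = 16 with 7 conjugacy classes, hence 7 irreducibles. Sum of squared dims 1 + 1 + 1 + 1 + 4 + 4 + 4 = 16 = |G|. Linear characters come from the abelianisation; the 2-dimensional irreps have character r^k -> 2*cos(2*pi*j*k/8), reflections -> 0.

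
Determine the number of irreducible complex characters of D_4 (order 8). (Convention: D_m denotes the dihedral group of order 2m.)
5

Working: The number of irreducible complex representations of a finite group equals its number of conjugacy classes. D_4 has 5 conjugacy classes (n/2 + 3 for n even), so D_4 (order 8) has exactly 5 irreducible complex representations.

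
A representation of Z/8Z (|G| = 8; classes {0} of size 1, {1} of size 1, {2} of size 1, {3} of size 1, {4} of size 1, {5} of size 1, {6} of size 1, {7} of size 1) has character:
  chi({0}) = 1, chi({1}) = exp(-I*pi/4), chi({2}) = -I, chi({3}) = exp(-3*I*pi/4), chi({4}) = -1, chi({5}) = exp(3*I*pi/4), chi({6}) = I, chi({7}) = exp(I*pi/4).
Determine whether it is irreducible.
Irreducible: <chi, chi> = 1.

Argument: <chi, chi> = (1/|G|) sum_C |C| * |chi(C)|^2 = (1/8)[1*|1|^2 + 1*|exp(-I*pi/4)|^2 + 1*|-I|^2 + 1*|exp(-3*I*pi/4)|^2 + 1*|-1|^2 + 1*|exp(3*I*pi/4)|^2 + 1*|I|^2 + 1*|exp(I*pi/4)|^2]
  = (1/8)[(1) + (1) + (1) + (1) + (1) + (1) + (1) + (1)] = 8/8 = 1.
(Exp terms are combined using exp(i*s)*conj(exp(i*t)) = exp(i*(s-t)), and sums of them are collapsed using the identity that for every m > 1 the m distinct m-th roots of unity sum to 0, e.g. 1 + exp(2*I*pi/3) + exp(-2*I*pi/3) = 0.)
A character is irreducible iff <chi, chi> = 1, so this representation is irreducible.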